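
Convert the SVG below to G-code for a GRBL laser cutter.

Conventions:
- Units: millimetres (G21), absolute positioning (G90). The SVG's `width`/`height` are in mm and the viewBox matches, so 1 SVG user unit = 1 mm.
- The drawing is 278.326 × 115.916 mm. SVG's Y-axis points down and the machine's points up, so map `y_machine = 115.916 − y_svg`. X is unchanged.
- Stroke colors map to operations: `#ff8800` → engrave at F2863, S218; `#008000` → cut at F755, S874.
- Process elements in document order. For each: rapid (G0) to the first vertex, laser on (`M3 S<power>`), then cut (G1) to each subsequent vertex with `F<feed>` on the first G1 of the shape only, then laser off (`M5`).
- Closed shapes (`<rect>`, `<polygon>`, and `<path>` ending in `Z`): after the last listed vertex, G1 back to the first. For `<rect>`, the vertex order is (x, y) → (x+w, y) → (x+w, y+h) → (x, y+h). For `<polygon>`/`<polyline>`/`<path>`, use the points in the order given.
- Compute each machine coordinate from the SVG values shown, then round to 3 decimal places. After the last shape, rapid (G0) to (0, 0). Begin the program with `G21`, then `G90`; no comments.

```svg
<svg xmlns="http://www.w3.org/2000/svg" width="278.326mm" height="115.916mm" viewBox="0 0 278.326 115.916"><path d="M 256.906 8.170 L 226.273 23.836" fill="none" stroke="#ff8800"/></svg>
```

G21
G90
G0 X256.906 Y107.746
M3 S218
G1 X226.273 Y92.080 F2863
M5
G0 X0.000 Y0.000

Since the viewBox matches the mm dimensions, user units are millimetres directly. The only transform is the Y-flip y_m = 115.916 − y_svg.

Shape 1 is a line segment drawn with `<path>`. Its stroke #ff8800 means engrave at S218, F2863. After flipping Y the toolpath is (256.906,107.746) → (226.273,92.080).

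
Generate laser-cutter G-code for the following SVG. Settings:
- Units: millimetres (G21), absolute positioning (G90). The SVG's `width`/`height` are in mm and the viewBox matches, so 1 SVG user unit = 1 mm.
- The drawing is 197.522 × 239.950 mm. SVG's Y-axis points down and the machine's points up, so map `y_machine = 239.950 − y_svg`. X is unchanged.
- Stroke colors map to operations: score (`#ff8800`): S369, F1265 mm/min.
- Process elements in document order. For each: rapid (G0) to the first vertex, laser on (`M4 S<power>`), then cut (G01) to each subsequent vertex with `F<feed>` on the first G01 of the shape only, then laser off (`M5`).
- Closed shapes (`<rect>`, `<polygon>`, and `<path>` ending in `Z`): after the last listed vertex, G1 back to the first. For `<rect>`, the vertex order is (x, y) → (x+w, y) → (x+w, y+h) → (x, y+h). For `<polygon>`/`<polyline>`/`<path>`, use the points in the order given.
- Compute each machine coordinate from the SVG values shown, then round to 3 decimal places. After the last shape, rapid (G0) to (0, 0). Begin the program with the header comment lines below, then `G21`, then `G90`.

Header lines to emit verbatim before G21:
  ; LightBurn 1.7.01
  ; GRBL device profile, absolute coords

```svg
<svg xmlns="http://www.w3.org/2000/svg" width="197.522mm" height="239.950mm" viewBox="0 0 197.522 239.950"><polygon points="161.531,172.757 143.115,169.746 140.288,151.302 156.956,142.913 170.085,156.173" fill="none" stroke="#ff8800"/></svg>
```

; LightBurn 1.7.01
; GRBL device profile, absolute coords
G21
G90
G0 X161.531 Y67.193
M4 S369
G01 X143.115 Y70.204 F1265
G01 X140.288 Y88.648
G01 X156.956 Y97.037
G01 X170.085 Y83.777
G01 X161.531 Y67.193
M5
G0 X0.000 Y0.000

1 u = 1 mm; y_m = 239.950 − y.

[1] `<polygon>` regular polygon, #ff8800→score S369 F1265: (161.531,67.193) → (143.115,70.204) → (140.288,88.648) → (156.956,97.037) → (170.085,83.777) → (161.531,67.193) (closed)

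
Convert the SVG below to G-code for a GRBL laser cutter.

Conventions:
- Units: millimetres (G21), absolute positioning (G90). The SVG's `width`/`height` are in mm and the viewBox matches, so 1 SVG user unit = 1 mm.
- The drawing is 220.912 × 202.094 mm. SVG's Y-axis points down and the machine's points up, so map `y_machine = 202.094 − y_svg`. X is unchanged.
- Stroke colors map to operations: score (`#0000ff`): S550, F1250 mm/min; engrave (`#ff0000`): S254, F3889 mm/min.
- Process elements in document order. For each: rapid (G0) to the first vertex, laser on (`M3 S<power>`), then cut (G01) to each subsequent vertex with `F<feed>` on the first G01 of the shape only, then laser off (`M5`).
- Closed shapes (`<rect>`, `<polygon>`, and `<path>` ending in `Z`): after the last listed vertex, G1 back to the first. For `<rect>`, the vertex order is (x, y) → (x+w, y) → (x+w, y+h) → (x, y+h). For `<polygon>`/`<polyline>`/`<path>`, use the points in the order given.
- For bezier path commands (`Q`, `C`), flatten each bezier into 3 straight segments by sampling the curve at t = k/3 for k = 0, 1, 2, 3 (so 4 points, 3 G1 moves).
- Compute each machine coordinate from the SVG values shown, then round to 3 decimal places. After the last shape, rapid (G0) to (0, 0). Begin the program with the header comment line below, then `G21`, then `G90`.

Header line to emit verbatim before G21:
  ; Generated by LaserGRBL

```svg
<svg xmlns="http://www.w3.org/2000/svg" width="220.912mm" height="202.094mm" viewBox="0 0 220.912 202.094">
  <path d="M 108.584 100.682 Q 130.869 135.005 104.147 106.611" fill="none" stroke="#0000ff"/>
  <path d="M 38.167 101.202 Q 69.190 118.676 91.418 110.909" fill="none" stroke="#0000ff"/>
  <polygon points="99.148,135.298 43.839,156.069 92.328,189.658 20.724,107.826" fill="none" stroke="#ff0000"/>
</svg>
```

; Generated by LaserGRBL
G21
G90
G0 X108.584 Y101.412
M3 S550
G01 X117.995 Y85.499 F1250
G01 X116.516 Y83.522
G01 X104.147 Y95.483
M5
G0 X38.167 Y100.892
M3 S550
G01 X57.872 Y92.047 F1250
G01 X75.622 Y88.812
G01 X91.418 Y91.185
M5
G0 X99.148 Y66.796
M3 S254
G01 X43.839 Y46.025 F3889
G01 X92.328 Y12.436
G01 X20.724 Y94.268
G01 X99.148 Y66.796
M5
G0 X0.000 Y0.000

1 u = 1 mm; y_m = 202.094 − y.

[1] `<path>` quadratic bezier, #0000ff→score S550 F1250: (108.584,101.412) → (117.995,85.499) → (116.516,83.522) → (104.147,95.483)

[2] `<path>` quadratic bezier, #0000ff→score S550 F1250: (38.167,100.892) → (57.872,92.047) → (75.622,88.812) → (91.418,91.185)

[3] `<polygon>` closed polygon, #ff0000→engrave S254 F3889: (99.148,66.796) → (43.839,46.025) → (92.328,12.436) → (20.724,94.268) → (99.148,66.796) (closed)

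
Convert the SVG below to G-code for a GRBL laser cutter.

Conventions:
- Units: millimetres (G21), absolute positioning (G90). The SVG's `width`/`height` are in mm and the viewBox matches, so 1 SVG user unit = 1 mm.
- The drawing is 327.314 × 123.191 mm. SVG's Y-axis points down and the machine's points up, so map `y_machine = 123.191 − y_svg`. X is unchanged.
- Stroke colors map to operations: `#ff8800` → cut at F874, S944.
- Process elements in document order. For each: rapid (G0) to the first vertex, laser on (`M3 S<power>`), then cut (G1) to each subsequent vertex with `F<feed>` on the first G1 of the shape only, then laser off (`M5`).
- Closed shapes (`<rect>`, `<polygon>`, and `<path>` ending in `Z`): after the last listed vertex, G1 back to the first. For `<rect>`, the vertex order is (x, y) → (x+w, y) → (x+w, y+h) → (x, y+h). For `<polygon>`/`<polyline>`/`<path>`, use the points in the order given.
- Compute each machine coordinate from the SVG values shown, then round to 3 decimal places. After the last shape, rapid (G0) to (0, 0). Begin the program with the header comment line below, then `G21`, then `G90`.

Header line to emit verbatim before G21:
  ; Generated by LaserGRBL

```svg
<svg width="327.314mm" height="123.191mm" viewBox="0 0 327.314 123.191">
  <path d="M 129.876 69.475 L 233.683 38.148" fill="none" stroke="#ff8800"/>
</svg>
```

; Generated by LaserGRBL
G21
G90
G0 X129.876 Y53.716
M3 S944
G1 X233.683 Y85.043 F874
M5
G0 X0.000 Y0.000

1 u = 1 mm; y_m = 123.191 − y.

[1] `<path>` line segment, #ff8800→cut S944 F874: (129.876,53.716) → (233.683,85.043)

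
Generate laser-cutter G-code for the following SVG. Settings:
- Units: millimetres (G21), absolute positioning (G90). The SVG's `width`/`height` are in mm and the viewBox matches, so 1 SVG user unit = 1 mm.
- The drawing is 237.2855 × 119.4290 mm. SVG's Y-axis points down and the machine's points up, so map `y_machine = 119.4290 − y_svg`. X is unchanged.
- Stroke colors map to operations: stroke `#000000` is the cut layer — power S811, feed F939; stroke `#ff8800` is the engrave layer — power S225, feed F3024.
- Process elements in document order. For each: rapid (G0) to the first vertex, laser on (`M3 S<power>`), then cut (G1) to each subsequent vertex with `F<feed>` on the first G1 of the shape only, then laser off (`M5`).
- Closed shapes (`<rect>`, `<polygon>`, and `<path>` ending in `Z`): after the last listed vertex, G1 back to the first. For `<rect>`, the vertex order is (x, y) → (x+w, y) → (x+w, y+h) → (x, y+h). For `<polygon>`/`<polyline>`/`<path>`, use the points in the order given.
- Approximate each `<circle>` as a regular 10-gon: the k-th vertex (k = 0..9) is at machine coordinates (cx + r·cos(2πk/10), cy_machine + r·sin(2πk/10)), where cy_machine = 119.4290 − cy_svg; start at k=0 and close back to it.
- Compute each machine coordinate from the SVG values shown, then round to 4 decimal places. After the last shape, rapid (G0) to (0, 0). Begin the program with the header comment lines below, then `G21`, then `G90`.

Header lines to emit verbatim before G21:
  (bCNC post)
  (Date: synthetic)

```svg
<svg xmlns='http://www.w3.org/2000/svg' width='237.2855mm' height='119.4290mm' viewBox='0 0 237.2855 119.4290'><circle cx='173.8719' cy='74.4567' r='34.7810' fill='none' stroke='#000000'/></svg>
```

viewBox `0 0 237.2855 119.4290` with mm width/height → 1 unit = 1 mm. Flip: y_m = 119.4290 − y_svg.

**Shape 1** — `<circle>` circle, stroke `#000000` → cut (S811, F939). Machine vertices: (208.6529,44.9723) → (202.0103,65.4161) → (184.6198,78.0510) → (163.1240,78.0510) → (145.7335,65.4161) → (139.0909,44.9723) → (145.7335,24.5285) → (163.1240,11.8936) → (184.6198,11.8936) → (202.0103,24.5285) → (208.6529,44.9723). Closed: final G1 returns to the first vertex.

(bCNC post)
(Date: synthetic)
G21
G90
G0 X208.6529 Y44.9723
M3 S811
G1 X202.0103 Y65.4161 F939
G1 X184.6198 Y78.0510
G1 X163.1240 Y78.0510
G1 X145.7335 Y65.4161
G1 X139.0909 Y44.9723
G1 X145.7335 Y24.5285
G1 X163.1240 Y11.8936
G1 X184.6198 Y11.8936
G1 X202.0103 Y24.5285
G1 X208.6529 Y44.9723
M5
G0 X0.0000 Y0.0000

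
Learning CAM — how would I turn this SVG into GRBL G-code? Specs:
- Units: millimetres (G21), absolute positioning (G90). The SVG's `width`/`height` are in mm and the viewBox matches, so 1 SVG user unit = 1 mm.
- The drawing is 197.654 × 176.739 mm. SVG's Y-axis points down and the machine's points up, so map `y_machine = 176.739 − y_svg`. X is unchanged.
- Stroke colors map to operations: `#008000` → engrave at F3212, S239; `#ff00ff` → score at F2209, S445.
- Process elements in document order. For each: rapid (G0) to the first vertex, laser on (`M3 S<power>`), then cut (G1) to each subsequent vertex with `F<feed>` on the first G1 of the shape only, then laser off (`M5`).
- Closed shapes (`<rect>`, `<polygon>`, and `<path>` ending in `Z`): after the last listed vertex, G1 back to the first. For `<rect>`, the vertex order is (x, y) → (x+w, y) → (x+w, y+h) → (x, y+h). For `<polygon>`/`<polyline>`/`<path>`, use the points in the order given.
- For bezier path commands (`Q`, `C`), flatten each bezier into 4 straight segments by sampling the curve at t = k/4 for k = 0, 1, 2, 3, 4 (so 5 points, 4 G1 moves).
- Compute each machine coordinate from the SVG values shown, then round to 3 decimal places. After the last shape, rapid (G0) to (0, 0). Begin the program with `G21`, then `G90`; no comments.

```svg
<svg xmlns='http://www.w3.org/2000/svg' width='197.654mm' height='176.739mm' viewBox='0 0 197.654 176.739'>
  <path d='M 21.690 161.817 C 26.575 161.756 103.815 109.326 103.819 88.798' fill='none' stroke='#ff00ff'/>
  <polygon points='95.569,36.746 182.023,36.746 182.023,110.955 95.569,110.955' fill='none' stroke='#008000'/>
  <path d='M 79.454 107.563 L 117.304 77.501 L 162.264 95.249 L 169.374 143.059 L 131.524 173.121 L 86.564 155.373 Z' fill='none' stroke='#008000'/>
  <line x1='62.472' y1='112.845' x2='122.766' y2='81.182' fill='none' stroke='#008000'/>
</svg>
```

1 u = 1 mm; y_m = 176.739 − y.

[1] `<path>` cubic bezier, #ff00ff→score S445 F2209: (21.690,14.922) → (36.583,23.470) → (64.585,43.756) → (91.672,67.880) → (103.819,87.941)

[2] `<polygon>` rectangle, #008000→engrave S239 F3212: (95.569,139.993) → (182.023,139.993) → (182.023,65.784) → (95.569,65.784) → (95.569,139.993) (closed)

[3] `<path>` regular polygon, #008000→engrave S239 F3212: (79.454,69.176) → (117.304,99.238) → (162.264,81.490) → (169.374,33.680) → (131.524,3.618) → (86.564,21.366) → (79.454,69.176) (closed)

[4] `<line>` line segment, #008000→engrave S239 F3212: (62.472,63.894) → (122.766,95.557)

G21
G90
G0 X21.690 Y14.922
M3 S445
G1 X36.583 Y23.470 F2209
G1 X64.585 Y43.756
G1 X91.672 Y67.880
G1 X103.819 Y87.941
M5
G0 X95.569 Y139.993
M3 S239
G1 X182.023 Y139.993 F3212
G1 X182.023 Y65.784
G1 X95.569 Y65.784
G1 X95.569 Y139.993
M5
G0 X79.454 Y69.176
M3 S239
G1 X117.304 Y99.238 F3212
G1 X162.264 Y81.490
G1 X169.374 Y33.680
G1 X131.524 Y3.618
G1 X86.564 Y21.366
G1 X79.454 Y69.176
M5
G0 X62.472 Y63.894
M3 S239
G1 X122.766 Y95.557 F3212
M5
G0 X0.000 Y0.000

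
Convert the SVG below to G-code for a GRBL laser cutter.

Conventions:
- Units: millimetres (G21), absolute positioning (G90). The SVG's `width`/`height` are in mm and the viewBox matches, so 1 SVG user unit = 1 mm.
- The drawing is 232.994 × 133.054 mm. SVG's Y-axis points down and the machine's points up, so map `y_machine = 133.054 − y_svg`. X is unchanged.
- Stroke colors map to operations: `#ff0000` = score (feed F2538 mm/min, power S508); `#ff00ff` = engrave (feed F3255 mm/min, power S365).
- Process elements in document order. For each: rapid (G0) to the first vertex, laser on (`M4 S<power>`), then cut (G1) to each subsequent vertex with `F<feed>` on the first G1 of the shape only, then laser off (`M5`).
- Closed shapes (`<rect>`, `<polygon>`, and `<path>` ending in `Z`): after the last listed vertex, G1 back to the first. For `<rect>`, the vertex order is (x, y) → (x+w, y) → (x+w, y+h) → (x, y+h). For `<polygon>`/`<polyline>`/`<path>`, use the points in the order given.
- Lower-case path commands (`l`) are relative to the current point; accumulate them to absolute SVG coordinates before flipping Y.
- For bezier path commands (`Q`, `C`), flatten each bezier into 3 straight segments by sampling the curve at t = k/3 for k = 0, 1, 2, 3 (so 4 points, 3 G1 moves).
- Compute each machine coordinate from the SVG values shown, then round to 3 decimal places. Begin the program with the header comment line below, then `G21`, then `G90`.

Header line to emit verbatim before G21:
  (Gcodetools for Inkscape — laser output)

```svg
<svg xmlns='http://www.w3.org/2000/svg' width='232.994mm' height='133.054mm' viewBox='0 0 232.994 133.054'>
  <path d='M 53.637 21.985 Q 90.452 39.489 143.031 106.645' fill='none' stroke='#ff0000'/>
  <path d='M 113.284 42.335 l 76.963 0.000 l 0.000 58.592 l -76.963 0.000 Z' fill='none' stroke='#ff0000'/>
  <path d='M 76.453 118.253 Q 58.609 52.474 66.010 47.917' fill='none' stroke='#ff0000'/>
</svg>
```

(Gcodetools for Inkscape — laser output)
G21
G90
G0 X53.637 Y111.069
M4 S508
G1 X79.932 Y93.883 F2538
G1 X109.730 Y65.663
G1 X143.031 Y26.409
M5
G0 X113.284 Y90.719
M4 S508
G1 X190.247 Y90.719 F2538
G1 X190.247 Y32.127
G1 X113.284 Y32.127
G1 X113.284 Y90.719
M5
G0 X76.453 Y14.801
M4 S508
G1 X67.362 Y51.851 F2538
G1 X63.881 Y75.297
G1 X66.010 Y85.137
M5

viewBox `0 0 232.994 133.054` with mm width/height → 1 unit = 1 mm. Flip: y_m = 133.054 − y_svg.

**Shape 1** — `<path>` quadratic bezier, stroke `#ff0000` → score (S508, F2538). Control points (SVG): P0=(53.637,21.985), P1=(90.452,39.489), P2=(143.031,106.645); sampled at t=k/3. Machine vertices: (53.637,111.069) → (79.932,93.883) → (109.730,65.663) → (143.031,26.409). Open path.

**Shape 2** — `<path>` rectangle, stroke `#ff0000` → score (S508, F2538). Machine vertices: (113.284,90.719) → (190.247,90.719) → (190.247,32.127) → (113.284,32.127) → (113.284,90.719). Closed: final G1 returns to the first vertex.

**Shape 3** — `<path>` quadratic bezier, stroke `#ff0000` → score (S508, F2538). Control points (SVG): P0=(76.453,118.253), P1=(58.609,52.474), P2=(66.010,47.917); sampled at t=k/3. Machine vertices: (76.453,14.801) → (67.362,51.851) → (63.881,75.297) → (66.010,85.137). Open path.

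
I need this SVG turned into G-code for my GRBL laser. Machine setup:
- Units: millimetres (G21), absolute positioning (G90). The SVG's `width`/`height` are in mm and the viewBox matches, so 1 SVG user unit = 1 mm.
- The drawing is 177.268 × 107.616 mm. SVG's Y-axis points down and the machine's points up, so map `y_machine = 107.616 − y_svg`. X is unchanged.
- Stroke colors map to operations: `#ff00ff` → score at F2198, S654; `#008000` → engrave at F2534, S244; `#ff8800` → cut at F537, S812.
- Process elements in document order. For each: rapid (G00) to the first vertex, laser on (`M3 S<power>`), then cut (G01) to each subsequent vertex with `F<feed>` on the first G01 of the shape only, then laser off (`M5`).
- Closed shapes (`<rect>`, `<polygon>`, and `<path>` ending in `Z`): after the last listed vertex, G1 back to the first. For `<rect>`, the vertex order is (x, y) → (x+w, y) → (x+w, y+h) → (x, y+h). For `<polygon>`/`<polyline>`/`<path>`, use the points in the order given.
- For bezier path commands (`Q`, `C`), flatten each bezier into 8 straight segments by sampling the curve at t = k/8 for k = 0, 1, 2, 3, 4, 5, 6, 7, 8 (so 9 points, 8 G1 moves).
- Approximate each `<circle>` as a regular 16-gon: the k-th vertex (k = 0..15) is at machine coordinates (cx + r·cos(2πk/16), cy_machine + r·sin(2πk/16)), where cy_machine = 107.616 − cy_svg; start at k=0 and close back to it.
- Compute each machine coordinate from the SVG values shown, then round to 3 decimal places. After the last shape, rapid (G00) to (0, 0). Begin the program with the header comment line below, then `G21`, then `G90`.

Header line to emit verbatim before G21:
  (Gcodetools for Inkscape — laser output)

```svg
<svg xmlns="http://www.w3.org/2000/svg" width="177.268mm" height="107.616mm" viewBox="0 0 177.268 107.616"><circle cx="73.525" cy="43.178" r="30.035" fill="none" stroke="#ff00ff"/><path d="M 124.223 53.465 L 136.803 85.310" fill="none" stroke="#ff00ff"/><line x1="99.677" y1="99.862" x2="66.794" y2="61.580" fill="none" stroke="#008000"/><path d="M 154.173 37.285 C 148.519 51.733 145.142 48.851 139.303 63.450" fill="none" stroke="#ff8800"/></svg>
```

1 u = 1 mm; y_m = 107.616 − y.

[1] `<circle>` circle, #ff00ff→score S654 F2198: (103.560,64.438) → (101.274,75.932) → (94.763,85.676) → (85.019,92.187) → (73.525,94.473) → (62.031,92.187) → (52.287,85.676) → (45.776,75.932) → (43.490,64.438) → (45.776,52.944) → (52.287,43.200) → (62.031,36.689) → (73.525,34.403) → (85.019,36.689) → (94.763,43.200) → (101.274,52.944) → (103.560,64.438) (closed)

[2] `<path>` line segment, #ff00ff→score S654 F2198: (124.223,54.151) → (136.803,22.306)

[3] `<line>` line segment, #008000→engrave S244 F2534: (99.677,7.754) → (66.794,46.036)

[4] `<path>` cubic bezier, #ff8800→cut S812 F537: (154.173,70.331) → (152.150,65.657) → (150.285,62.200) → (148.523,59.552) → (146.807,57.305) → (145.083,55.051) → (143.295,52.381) → (141.386,48.889) → (139.303,44.166)

(Gcodetools for Inkscape — laser output)
G21
G90
G00 X103.560 Y64.438
M3 S654
G01 X101.274 Y75.932 F2198
G01 X94.763 Y85.676
G01 X85.019 Y92.187
G01 X73.525 Y94.473
G01 X62.031 Y92.187
G01 X52.287 Y85.676
G01 X45.776 Y75.932
G01 X43.490 Y64.438
G01 X45.776 Y52.944
G01 X52.287 Y43.200
G01 X62.031 Y36.689
G01 X73.525 Y34.403
G01 X85.019 Y36.689
G01 X94.763 Y43.200
G01 X101.274 Y52.944
G01 X103.560 Y64.438
M5
G00 X124.223 Y54.151
M3 S654
G01 X136.803 Y22.306 F2198
M5
G00 X99.677 Y7.754
M3 S244
G01 X66.794 Y46.036 F2534
M5
G00 X154.173 Y70.331
M3 S812
G01 X152.150 Y65.657 F537
G01 X150.285 Y62.200
G01 X148.523 Y59.552
G01 X146.807 Y57.305
G01 X145.083 Y55.051
G01 X143.295 Y52.381
G01 X141.386 Y48.889
G01 X139.303 Y44.166
M5
G00 X0.000 Y0.000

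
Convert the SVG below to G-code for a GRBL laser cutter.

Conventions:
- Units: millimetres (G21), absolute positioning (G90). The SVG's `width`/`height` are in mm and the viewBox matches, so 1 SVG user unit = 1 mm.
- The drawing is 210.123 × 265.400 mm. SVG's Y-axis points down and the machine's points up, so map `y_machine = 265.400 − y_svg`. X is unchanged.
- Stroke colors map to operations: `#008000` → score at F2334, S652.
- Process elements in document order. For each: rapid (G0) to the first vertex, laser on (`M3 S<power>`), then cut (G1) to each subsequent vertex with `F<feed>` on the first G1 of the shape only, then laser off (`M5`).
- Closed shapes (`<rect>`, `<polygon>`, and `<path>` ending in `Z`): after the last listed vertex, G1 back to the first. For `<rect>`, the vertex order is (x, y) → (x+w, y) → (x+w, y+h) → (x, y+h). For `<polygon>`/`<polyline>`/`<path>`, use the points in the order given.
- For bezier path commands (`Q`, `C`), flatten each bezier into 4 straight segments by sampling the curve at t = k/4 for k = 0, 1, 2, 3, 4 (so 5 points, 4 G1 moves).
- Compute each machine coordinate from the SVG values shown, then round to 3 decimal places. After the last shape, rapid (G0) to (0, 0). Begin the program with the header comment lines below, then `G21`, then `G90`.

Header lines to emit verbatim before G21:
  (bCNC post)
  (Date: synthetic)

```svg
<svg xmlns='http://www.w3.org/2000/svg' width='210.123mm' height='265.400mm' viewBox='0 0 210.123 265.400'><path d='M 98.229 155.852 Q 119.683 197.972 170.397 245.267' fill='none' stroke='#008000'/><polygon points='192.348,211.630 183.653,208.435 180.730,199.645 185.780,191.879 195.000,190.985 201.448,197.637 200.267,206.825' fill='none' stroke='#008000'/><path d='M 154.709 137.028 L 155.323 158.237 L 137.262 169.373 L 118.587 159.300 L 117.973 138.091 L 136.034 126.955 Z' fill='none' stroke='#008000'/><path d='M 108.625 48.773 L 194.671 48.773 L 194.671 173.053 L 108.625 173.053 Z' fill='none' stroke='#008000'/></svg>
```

1 u = 1 mm; y_m = 265.400 − y.

[1] `<path>` quadratic bezier, #008000→score S652 F2334: (98.229,109.548) → (110.785,88.165) → (126.998,66.134) → (146.869,43.457) → (170.397,20.133)

[2] `<polygon>` regular polygon, #008000→score S652 F2334: (192.348,53.770) → (183.653,56.965) → (180.730,65.755) → (185.780,73.521) → (195.000,74.415) → (201.448,67.763) → (200.267,58.575) → (192.348,53.770) (closed)

[3] `<path>` regular polygon, #008000→score S652 F2334: (154.709,128.372) → (155.323,107.163) → (137.262,96.027) → (118.587,106.100) → (117.973,127.309) → (136.034,138.445) → (154.709,128.372) (closed)

[4] `<path>` rectangle, #008000→score S652 F2334: (108.625,216.627) → (194.671,216.627) → (194.671,92.347) → (108.625,92.347) → (108.625,216.627) (closed)

(bCNC post)
(Date: synthetic)
G21
G90
G0 X98.229 Y109.548
M3 S652
G1 X110.785 Y88.165 F2334
G1 X126.998 Y66.134
G1 X146.869 Y43.457
G1 X170.397 Y20.133
M5
G0 X192.348 Y53.770
M3 S652
G1 X183.653 Y56.965 F2334
G1 X180.730 Y65.755
G1 X185.780 Y73.521
G1 X195.000 Y74.415
G1 X201.448 Y67.763
G1 X200.267 Y58.575
G1 X192.348 Y53.770
M5
G0 X154.709 Y128.372
M3 S652
G1 X155.323 Y107.163 F2334
G1 X137.262 Y96.027
G1 X118.587 Y106.100
G1 X117.973 Y127.309
G1 X136.034 Y138.445
G1 X154.709 Y128.372
M5
G0 X108.625 Y216.627
M3 S652
G1 X194.671 Y216.627 F2334
G1 X194.671 Y92.347
G1 X108.625 Y92.347
G1 X108.625 Y216.627
M5
G0 X0.000 Y0.000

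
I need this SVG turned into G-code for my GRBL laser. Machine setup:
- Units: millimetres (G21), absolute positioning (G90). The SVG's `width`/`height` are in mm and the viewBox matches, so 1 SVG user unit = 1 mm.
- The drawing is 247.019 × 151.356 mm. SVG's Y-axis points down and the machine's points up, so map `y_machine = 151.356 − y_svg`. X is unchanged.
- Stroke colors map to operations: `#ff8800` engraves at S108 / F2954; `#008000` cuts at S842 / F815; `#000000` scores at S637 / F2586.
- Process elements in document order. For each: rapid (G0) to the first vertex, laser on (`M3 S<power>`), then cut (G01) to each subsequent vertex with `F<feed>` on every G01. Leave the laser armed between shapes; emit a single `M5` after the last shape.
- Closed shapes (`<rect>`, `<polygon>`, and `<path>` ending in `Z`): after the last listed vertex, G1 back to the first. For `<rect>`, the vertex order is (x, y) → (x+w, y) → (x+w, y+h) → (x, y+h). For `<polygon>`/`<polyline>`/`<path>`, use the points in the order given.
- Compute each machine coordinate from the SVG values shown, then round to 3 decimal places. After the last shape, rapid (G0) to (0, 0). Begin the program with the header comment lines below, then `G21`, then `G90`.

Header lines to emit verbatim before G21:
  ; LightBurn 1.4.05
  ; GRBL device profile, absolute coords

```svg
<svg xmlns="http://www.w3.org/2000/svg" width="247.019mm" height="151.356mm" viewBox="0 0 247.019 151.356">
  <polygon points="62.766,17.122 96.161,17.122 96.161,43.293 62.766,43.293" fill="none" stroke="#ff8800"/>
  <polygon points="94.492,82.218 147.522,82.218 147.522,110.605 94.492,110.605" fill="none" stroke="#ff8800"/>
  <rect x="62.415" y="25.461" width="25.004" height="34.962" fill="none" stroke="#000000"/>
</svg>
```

viewBox `0 0 247.019 151.356` with mm width/height → 1 unit = 1 mm. Flip: y_m = 151.356 − y_svg.

**Shape 1** — `<polygon>` rectangle, stroke `#ff8800` → engrave (S108, F2954). Machine vertices: (62.766,134.234) → (96.161,134.234) → (96.161,108.063) → (62.766,108.063) → (62.766,134.234). Closed: final G1 returns to the first vertex.

**Shape 2** — `<polygon>` rectangle, stroke `#ff8800` → engrave (S108, F2954). Machine vertices: (94.492,69.138) → (147.522,69.138) → (147.522,40.751) → (94.492,40.751) → (94.492,69.138). Closed: final G1 returns to the first vertex.

**Shape 3** — `<rect>` rectangle, stroke `#000000` → score (S637, F2586). Machine vertices: (62.415,125.895) → (87.419,125.895) → (87.419,90.933) → (62.415,90.933) → (62.415,125.895). Closed: final G1 returns to the first vertex.

; LightBurn 1.4.05
; GRBL device profile, absolute coords
G21
G90
G0 X62.766 Y134.234
M3 S108
G01 X96.161 Y134.234 F2954
G01 X96.161 Y108.063 F2954
G01 X62.766 Y108.063 F2954
G01 X62.766 Y134.234 F2954
G0 X94.492 Y69.138
M3 S108
G01 X147.522 Y69.138 F2954
G01 X147.522 Y40.751 F2954
G01 X94.492 Y40.751 F2954
G01 X94.492 Y69.138 F2954
G0 X62.415 Y125.895
M3 S637
G01 X87.419 Y125.895 F2586
G01 X87.419 Y90.933 F2586
G01 X62.415 Y90.933 F2586
G01 X62.415 Y125.895 F2586
M5
G0 X0.000 Y0.000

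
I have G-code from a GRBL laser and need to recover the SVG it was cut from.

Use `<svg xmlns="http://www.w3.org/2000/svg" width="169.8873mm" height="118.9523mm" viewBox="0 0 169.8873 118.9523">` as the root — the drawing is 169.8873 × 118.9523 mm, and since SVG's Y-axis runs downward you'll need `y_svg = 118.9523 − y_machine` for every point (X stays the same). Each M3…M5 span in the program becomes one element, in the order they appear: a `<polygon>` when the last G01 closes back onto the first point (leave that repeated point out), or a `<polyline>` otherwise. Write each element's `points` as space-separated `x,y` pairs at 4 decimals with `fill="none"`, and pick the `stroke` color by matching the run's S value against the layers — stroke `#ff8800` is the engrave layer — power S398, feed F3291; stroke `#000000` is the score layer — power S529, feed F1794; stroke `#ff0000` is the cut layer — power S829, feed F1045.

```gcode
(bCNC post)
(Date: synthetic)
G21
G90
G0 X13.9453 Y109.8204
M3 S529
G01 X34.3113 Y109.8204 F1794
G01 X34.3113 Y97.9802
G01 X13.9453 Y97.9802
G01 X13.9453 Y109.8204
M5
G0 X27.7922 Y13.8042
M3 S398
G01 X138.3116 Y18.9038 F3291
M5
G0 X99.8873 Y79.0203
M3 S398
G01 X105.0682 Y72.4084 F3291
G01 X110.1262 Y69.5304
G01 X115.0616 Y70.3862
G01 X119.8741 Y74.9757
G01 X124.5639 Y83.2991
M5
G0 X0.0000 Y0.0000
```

y_svg = 118.9523 − y_m.

[1] S529→`#000000` (score); closed run; points: 13.9453,9.1319 34.3113,9.1319 34.3113,20.9721 13.9453,20.9721

[2] S398→`#ff8800` (engrave); open run; points: 27.7922,105.1481 138.3116,100.0485

[3] S398→`#ff8800` (engrave); open run; points: 99.8873,39.9320 105.0682,46.5439 110.1262,49.4219 115.0616,48.5661 119.8741,43.9766 124.5639,35.6532

<svg xmlns="http://www.w3.org/2000/svg" width="169.8873mm" height="118.9523mm" viewBox="0 0 169.8873 118.9523">
  <polygon points="13.9453,9.1319 34.3113,9.1319 34.3113,20.9721 13.9453,20.9721" fill="none" stroke="#000000"/>
  <polyline points="27.7922,105.1481 138.3116,100.0485" fill="none" stroke="#ff8800"/>
  <polyline points="99.8873,39.9320 105.0682,46.5439 110.1262,49.4219 115.0616,48.5661 119.8741,43.9766 124.5639,35.6532" fill="none" stroke="#ff8800"/>
</svg>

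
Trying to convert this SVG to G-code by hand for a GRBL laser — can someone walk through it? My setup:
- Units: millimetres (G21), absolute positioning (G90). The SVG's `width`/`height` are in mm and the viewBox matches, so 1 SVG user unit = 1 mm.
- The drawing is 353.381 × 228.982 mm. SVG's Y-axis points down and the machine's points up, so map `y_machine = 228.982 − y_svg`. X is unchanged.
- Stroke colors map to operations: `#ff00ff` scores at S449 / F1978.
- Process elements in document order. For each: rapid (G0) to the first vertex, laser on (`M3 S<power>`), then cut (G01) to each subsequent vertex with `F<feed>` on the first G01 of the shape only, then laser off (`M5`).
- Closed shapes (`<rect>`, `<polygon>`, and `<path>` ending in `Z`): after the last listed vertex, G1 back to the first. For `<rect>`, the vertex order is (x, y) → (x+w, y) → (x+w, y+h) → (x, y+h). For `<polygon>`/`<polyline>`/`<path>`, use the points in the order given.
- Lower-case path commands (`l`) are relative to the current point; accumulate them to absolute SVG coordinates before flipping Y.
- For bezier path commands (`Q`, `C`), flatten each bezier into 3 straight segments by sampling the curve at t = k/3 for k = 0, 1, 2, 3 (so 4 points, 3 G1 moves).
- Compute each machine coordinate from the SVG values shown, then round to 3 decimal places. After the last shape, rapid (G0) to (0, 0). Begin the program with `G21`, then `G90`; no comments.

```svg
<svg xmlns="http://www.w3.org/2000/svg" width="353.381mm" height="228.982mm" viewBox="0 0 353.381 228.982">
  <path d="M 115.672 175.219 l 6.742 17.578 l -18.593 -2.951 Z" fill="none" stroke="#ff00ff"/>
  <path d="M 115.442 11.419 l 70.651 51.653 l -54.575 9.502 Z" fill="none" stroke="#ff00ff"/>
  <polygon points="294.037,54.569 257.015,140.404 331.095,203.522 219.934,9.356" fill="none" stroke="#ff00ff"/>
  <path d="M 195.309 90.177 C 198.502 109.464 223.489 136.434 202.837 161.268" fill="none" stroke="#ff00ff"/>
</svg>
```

G21
G90
G0 X115.672 Y53.763
M3 S449
G01 X122.414 Y36.185 F1978
G01 X103.821 Y39.136
G01 X115.672 Y53.763
M5
G0 X115.442 Y217.563
M3 S449
G01 X186.093 Y165.910 F1978
G01 X131.518 Y156.408
G01 X115.442 Y217.563
M5
G0 X294.037 Y174.413
M3 S449
G01 X257.015 Y88.578 F1978
G01 X331.095 Y25.460
G01 X219.934 Y219.626
G01 X294.037 Y174.413
M5
G0 X195.309 Y138.805
M3 S449
G01 X203.269 Y117.321 F1978
G01 X210.774 Y92.896
G01 X202.837 Y67.714
M5
G0 X0.000 Y0.000

Since the viewBox matches the mm dimensions, user units are millimetres directly. The only transform is the Y-flip y_m = 228.982 − y_svg.

Shape 1 is a regular polygon drawn with `<path>`. Its stroke #ff00ff means score at S449, F1978. After flipping Y the toolpath is (115.672,53.763) → (122.414,36.185) → (103.821,39.136) → (115.672,53.763), returning to the start.

Shape 2 is a closed polygon drawn with `<path>`. Its stroke #ff00ff means score at S449, F1978. After flipping Y the toolpath is (115.442,217.563) → (186.093,165.910) → (131.518,156.408) → (115.442,217.563), returning to the start.

Shape 3 is a closed polygon drawn with `<polygon>`. Its stroke #ff00ff means score at S449, F1978. After flipping Y the toolpath is (294.037,174.413) → (257.015,88.578) → (331.095,25.460) → (219.934,219.626) → (294.037,174.413), returning to the start.

Shape 4 is a cubic bezier drawn with `<path>`. Its stroke #ff00ff means score at S449, F1978. After flipping Y the toolpath is (195.309,138.805) → (203.269,117.321) → (210.774,92.896) → (202.837,67.714).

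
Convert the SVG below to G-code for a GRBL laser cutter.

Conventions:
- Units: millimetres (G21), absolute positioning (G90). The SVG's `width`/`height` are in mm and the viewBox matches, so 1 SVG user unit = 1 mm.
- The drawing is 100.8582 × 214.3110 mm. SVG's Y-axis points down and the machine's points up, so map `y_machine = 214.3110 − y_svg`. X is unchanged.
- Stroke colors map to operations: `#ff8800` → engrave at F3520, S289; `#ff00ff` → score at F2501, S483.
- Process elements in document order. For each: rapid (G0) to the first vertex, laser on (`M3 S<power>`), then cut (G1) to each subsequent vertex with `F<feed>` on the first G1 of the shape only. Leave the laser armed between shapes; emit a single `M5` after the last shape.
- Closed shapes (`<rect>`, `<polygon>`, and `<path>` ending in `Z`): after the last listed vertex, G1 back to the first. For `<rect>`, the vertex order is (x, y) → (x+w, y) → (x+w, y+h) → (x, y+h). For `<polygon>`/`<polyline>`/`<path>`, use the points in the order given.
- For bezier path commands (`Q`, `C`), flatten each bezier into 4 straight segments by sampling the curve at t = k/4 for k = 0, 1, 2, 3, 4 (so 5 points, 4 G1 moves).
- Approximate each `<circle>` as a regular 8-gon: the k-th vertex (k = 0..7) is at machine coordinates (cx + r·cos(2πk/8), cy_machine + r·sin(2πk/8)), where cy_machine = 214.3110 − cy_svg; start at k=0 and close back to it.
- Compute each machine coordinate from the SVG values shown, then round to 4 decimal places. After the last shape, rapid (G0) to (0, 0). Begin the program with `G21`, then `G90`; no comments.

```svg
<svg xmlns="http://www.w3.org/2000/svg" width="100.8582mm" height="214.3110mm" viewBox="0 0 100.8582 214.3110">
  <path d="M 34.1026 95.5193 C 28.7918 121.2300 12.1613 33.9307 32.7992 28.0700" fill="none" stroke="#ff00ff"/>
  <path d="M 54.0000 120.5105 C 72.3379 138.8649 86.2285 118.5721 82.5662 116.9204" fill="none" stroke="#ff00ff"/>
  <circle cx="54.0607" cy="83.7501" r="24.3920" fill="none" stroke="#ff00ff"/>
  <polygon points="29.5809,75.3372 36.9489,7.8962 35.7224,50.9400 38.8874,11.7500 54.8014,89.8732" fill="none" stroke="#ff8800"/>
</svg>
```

1 u = 1 mm; y_m = 214.3110 − y.

[1] `<path>` cubic bezier, #ff00ff→score S483 F2501: (34.1026,118.7917) → (28.7562,117.6598) → (23.7201,140.6771) → (23.5494,169.6140) → (32.7992,186.2410)

[2] `<path>` cubic bezier, #ff00ff→score S483 F2501: (54.0000,93.8005) → (66.7148,86.3859) → (76.5332,88.0933) → (82.2265,93.5517) → (82.5662,97.3906)

[3] `<circle>` circle, #ff00ff→score S483 F2501: (78.4527,130.5609) → (71.3084,147.8086) → (54.0607,154.9529) → (36.8130,147.8086) → (29.6687,130.5609) → (36.8130,113.3132) → (54.0607,106.1689) → (71.3084,113.3132) → (78.4527,130.5609) (closed)

[4] `<polygon>` closed polygon, #ff8800→engrave S289 F3520: (29.5809,138.9738) → (36.9489,206.4148) → (35.7224,163.3710) → (38.8874,202.5610) → (54.8014,124.4378) → (29.5809,138.9738) (closed)

G21
G90
G0 X34.1026 Y118.7917
M3 S483
G1 X28.7562 Y117.6598 F2501
G1 X23.7201 Y140.6771
G1 X23.5494 Y169.6140
G1 X32.7992 Y186.2410
G0 X54.0000 Y93.8005
M3 S483
G1 X66.7148 Y86.3859 F2501
G1 X76.5332 Y88.0933
G1 X82.2265 Y93.5517
G1 X82.5662 Y97.3906
G0 X78.4527 Y130.5609
M3 S483
G1 X71.3084 Y147.8086 F2501
G1 X54.0607 Y154.9529
G1 X36.8130 Y147.8086
G1 X29.6687 Y130.5609
G1 X36.8130 Y113.3132
G1 X54.0607 Y106.1689
G1 X71.3084 Y113.3132
G1 X78.4527 Y130.5609
G0 X29.5809 Y138.9738
M3 S289
G1 X36.9489 Y206.4148 F3520
G1 X35.7224 Y163.3710
G1 X38.8874 Y202.5610
G1 X54.8014 Y124.4378
G1 X29.5809 Y138.9738
M5
G0 X0.0000 Y0.0000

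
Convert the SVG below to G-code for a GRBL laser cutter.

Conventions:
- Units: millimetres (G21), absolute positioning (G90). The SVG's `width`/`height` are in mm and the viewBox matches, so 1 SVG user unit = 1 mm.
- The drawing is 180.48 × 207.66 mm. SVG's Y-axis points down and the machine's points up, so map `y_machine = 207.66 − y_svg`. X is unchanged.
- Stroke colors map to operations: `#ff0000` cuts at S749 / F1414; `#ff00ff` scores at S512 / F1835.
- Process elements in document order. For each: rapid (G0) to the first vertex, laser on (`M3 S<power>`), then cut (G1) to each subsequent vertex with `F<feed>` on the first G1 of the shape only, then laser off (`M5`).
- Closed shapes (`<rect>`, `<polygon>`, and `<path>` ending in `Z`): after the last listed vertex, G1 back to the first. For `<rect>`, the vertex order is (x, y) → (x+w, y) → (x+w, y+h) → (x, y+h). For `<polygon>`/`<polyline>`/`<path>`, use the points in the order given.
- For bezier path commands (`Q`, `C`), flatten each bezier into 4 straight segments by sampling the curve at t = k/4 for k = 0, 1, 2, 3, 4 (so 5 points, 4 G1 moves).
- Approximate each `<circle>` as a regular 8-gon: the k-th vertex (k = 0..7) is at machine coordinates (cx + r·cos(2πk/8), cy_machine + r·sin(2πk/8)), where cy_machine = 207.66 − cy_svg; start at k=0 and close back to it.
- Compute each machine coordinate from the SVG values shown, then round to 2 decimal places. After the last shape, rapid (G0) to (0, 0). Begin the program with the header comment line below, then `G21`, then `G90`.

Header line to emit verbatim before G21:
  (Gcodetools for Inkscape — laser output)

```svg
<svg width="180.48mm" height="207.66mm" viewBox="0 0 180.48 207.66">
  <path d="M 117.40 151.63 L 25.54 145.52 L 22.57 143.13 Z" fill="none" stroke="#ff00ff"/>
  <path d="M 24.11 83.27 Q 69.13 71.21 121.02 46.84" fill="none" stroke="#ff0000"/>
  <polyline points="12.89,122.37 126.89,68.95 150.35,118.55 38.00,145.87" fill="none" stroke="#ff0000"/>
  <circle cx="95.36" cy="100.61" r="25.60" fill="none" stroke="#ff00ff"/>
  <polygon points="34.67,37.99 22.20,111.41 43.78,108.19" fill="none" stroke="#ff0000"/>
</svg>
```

Since the viewBox matches the mm dimensions, user units are millimetres directly. The only transform is the Y-flip y_m = 207.66 − y_svg.

Shape 1 is a closed polygon drawn with `<path>`. Its stroke #ff00ff means score at S512, F1835. After flipping Y the toolpath is (117.40,56.03) → (25.54,62.14) → (22.57,64.53) → (117.40,56.03), returning to the start.

Shape 2 is a quadratic bezier drawn with `<path>`. Its stroke #ff0000 means cut at S749, F1414. After flipping Y the toolpath is (24.11,124.39) → (47.05,131.19) → (70.85,139.53) → (95.50,149.40) → (121.02,160.82).

Shape 3 is a open polyline drawn with `<polyline>`. Its stroke #ff0000 means cut at S749, F1414. After flipping Y the toolpath is (12.89,85.29) → (126.89,138.71) → (150.35,89.11) → (38.00,61.79).

Shape 4 is a circle drawn with `<circle>`. Its stroke #ff00ff means score at S512, F1835. After flipping Y the toolpath is (120.96,107.05) → (113.46,125.15) → (95.36,132.65) → (77.26,125.15) → (69.76,107.05) → (77.26,88.95) → (95.36,81.45) → (113.46,88.95) → (120.96,107.05), returning to the start.

Shape 5 is a closed polygon drawn with `<polygon>`. Its stroke #ff0000 means cut at S749, F1414. After flipping Y the toolpath is (34.67,169.67) → (22.20,96.25) → (43.78,99.47) → (34.67,169.67), returning to the start.

(Gcodetools for Inkscape — laser output)
G21
G90
G0 X117.40 Y56.03
M3 S512
G1 X25.54 Y62.14 F1835
G1 X22.57 Y64.53
G1 X117.40 Y56.03
M5
G0 X24.11 Y124.39
M3 S749
G1 X47.05 Y131.19 F1414
G1 X70.85 Y139.53
G1 X95.50 Y149.40
G1 X121.02 Y160.82
M5
G0 X12.89 Y85.29
M3 S749
G1 X126.89 Y138.71 F1414
G1 X150.35 Y89.11
G1 X38.00 Y61.79
M5
G0 X120.96 Y107.05
M3 S512
G1 X113.46 Y125.15 F1835
G1 X95.36 Y132.65
G1 X77.26 Y125.15
G1 X69.76 Y107.05
G1 X77.26 Y88.95
G1 X95.36 Y81.45
G1 X113.46 Y88.95
G1 X120.96 Y107.05
M5
G0 X34.67 Y169.67
M3 S749
G1 X22.20 Y96.25 F1414
G1 X43.78 Y99.47
G1 X34.67 Y169.67
M5
G0 X0.00 Y0.00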